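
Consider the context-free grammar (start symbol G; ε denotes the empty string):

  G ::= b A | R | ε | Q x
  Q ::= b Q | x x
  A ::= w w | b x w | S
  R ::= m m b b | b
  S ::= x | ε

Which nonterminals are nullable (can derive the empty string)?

Directly nullable (have an ε-production): G, S.
A ::= S with every symbol nullable, so A is nullable.
No other nonterminal has a production whose RHS symbols are all nullable.

{ A, G, S }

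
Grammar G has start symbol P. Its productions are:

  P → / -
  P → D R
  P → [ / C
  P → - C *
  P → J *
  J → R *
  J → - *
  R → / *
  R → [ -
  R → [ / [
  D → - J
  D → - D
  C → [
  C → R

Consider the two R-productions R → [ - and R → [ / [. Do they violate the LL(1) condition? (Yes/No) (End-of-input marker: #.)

Yes

FIRST([ -) = { [ } and FIRST([ / [) = { [ }.
Both contain [, so the two alternatives are not disjoint — LL(1) conflict.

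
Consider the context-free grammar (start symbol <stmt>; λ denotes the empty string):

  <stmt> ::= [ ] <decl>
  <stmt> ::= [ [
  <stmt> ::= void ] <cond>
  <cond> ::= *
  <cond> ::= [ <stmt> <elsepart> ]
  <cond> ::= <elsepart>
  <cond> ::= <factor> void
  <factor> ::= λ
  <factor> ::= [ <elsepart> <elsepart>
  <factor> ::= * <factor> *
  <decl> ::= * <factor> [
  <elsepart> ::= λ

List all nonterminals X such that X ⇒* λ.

{ <cond>, <elsepart>, <factor> }

Directly nullable (have an λ-production): <factor>, <elsepart>.
<cond> ::= <elsepart> with every symbol nullable, so <cond> is nullable.
No other nonterminal has a production whose RHS symbols are all nullable.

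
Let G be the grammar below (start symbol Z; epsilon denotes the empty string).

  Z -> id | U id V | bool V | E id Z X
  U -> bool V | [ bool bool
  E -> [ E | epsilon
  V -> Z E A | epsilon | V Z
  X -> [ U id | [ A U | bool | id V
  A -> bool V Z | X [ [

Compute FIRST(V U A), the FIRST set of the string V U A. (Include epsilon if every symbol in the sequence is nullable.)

{ [, bool, id }

Add FIRST(V)\{epsilon} = { [, bool, id }; V is nullable, continue.
Add FIRST(U) = { [, bool }; U is not nullable, stop.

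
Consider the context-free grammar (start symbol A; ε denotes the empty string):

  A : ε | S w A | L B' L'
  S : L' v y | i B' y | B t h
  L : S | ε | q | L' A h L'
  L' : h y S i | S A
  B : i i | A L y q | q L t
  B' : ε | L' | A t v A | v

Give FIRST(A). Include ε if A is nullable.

{ h, i, q, t, v, y, ε }

A : ε contributes ε.
From A : S w A: add FIRST(S) = { h, i, q, t, v, y }.
From A : L B' L': L, B' nullable, take FIRST(L) ∪ FIRST(B') ∪ FIRST(L') = { h, i, q, t, v, y }.
Union: FIRST(A) = { h, i, q, t, v, y, ε }.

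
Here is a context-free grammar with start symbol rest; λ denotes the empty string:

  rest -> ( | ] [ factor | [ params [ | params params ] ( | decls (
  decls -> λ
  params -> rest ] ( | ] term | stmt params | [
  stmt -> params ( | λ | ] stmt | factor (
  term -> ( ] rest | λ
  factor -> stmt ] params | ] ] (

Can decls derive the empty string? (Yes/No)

Yes

decls has an λ-production, so decls ⇒ λ.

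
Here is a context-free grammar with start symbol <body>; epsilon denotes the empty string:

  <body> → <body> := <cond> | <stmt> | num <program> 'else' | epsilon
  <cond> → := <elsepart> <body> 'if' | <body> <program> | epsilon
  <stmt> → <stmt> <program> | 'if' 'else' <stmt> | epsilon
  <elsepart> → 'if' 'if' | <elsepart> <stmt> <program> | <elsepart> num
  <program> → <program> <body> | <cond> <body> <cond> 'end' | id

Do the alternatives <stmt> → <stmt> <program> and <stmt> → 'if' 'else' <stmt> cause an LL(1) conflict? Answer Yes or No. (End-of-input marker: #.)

FIRST(<stmt> <program>) = { 'end', 'if', :=, id, num } and FIRST('if' 'else' <stmt>) = { 'if' }.
Both contain 'if', so the two alternatives are not disjoint — LL(1) conflict.

Yes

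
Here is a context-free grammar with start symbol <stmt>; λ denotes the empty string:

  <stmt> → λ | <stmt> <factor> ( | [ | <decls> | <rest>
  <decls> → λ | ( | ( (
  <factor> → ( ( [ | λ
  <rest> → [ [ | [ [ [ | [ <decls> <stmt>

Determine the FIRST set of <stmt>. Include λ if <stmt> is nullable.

<stmt> → λ contributes λ.
From <stmt> → <stmt> <factor> (: <stmt>, <factor> nullable, take FIRST(<stmt>) ∪ FIRST(<factor>) ∪ {(} = { (, [ }.
<stmt> → [ contributes {[}.
From <stmt> → <decls>: add FIRST(<decls>) = { (, λ } (including λ since <decls> is nullable).
From <stmt> → <rest>: add FIRST(<rest>) = { [ }.
Union: FIRST(<stmt>) = { (, [, λ }.

{ (, [, λ }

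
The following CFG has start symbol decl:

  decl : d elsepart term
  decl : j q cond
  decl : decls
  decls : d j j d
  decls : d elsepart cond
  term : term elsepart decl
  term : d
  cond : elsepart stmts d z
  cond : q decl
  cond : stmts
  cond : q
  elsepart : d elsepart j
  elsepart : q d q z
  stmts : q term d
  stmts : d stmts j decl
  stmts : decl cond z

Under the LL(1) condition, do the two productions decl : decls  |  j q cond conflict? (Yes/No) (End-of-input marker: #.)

FIRST(decls) = { d } and FIRST(j q cond) = { j }.
The FIRST sets are disjoint and neither alternative is nullable — no conflict.

No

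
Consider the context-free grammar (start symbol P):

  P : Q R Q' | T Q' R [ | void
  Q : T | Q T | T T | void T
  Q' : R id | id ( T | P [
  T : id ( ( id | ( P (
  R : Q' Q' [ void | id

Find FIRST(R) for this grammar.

{ (, id, void }

From R : Q' Q' [ void: add FIRST(Q') = { (, id, void }.
R : id contributes {id}.
Union: FIRST(R) = { (, id, void }.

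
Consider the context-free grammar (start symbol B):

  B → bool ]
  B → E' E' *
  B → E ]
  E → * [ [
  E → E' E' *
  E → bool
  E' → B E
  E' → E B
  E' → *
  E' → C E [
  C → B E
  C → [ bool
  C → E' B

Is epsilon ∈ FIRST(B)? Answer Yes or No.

No nonterminal in this grammar is nullable.
No production of B has an RHS whose symbols are all nullable, so B is not nullable.

No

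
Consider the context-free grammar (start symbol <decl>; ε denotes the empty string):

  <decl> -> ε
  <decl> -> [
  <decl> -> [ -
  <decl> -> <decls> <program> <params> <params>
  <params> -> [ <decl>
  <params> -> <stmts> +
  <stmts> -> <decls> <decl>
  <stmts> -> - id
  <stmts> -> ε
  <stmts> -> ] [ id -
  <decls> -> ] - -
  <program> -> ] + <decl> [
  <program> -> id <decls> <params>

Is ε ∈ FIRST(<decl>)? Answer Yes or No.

Yes

<decl> has an ε-production, so <decl> ⇒ ε.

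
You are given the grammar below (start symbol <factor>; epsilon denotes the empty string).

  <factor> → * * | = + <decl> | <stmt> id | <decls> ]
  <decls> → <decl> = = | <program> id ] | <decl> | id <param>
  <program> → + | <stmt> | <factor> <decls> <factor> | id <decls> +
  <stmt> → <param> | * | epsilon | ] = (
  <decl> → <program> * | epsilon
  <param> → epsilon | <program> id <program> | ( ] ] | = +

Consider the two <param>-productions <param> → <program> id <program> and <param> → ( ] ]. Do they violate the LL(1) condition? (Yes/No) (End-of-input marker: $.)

Yes

FIRST(<program> id <program>) = { (, *, +, =, ], id } and FIRST(( ] ]) = { ( }.
Both contain (, so the two alternatives are not disjoint — LL(1) conflict.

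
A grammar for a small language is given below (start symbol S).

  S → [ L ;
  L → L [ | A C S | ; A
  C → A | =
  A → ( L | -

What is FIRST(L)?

{ (, -, ; }

From L → L [: add FIRST(L) = { (, -, ; }.
From L → A C S: add FIRST(A) = { (, - }.
L → ; A contributes {;}.
Union: FIRST(L) = { (, -, ; }.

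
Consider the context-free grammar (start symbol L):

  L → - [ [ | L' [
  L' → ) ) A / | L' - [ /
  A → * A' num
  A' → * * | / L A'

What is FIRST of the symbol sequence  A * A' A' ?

{ * }

Add FIRST(A) = { * }; A is not nullable, stop.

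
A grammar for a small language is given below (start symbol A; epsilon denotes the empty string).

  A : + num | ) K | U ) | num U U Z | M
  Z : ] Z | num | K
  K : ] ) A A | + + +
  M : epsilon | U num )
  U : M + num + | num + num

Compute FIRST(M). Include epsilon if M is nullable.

M : epsilon contributes epsilon.
From M : U num ): add FIRST(U) = { +, num }.
Union: FIRST(M) = { +, num, epsilon }.

{ +, num, epsilon }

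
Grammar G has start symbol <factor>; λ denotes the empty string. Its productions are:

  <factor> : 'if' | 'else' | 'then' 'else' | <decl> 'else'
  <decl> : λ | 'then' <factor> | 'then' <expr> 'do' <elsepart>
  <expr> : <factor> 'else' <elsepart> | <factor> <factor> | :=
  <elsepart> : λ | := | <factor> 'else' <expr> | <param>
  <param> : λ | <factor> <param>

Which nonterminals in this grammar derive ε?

Directly nullable (have an λ-production): <decl>, <elsepart>, <param>.
No other nonterminal has a production whose RHS symbols are all nullable.

{ <decl>, <elsepart>, <param> }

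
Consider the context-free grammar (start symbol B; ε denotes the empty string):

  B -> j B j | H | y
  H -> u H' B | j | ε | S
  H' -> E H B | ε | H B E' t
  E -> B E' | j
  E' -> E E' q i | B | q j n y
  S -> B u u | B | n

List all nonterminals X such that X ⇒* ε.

{ B, E, E', H, H', S }

Directly nullable (have an ε-production): H, H'.
S -> B with every symbol nullable, so S is nullable.
E' -> B with every symbol nullable, so E' is nullable.
E -> B E' with every symbol nullable, so E is nullable.
B -> H with every symbol nullable, so B is nullable.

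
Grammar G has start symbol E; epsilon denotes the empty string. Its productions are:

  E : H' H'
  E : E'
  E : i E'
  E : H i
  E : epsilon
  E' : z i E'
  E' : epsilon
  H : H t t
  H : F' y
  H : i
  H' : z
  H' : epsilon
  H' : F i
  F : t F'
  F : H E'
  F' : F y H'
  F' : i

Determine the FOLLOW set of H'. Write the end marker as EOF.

{ EOF, i, t, y, z }

In E : H' H': add FIRST(H')\{epsilon} = { i, t, z }.
  Since H' is nullable, also add FOLLOW(E) = { EOF }.
In E : H' H': H' is at the end, add FOLLOW(E) = { EOF }.
In F' : F y H': H' is at the end, add FOLLOW(F') = { i, y }.
Union: FOLLOW(H') = { EOF, i, t, y, z }.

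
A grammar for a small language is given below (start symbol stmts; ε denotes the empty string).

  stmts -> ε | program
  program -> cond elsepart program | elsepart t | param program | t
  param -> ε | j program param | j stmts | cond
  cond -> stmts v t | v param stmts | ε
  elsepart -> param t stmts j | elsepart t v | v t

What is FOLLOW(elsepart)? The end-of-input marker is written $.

In program -> cond elsepart program: add FIRST(program) = { j, t, v }.
In program -> elsepart t: add FIRST(t) = { t }.
In elsepart -> elsepart t v: add FIRST(t v) = { t }.
Union: FOLLOW(elsepart) = { j, t, v }.

{ j, t, v }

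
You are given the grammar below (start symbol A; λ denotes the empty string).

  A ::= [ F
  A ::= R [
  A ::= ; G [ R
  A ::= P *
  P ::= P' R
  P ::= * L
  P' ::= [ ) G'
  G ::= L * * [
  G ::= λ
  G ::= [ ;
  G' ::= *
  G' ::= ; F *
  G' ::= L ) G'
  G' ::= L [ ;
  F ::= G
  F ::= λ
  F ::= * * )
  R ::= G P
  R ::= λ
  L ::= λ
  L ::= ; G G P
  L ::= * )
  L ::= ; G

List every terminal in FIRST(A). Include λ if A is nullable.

A ::= [ F contributes {[}.
From A ::= R [: R nullable, take FIRST(R) ∪ {[} = { *, ;, [ }.
A ::= ; G [ R contributes {;}.
From A ::= P *: add FIRST(P) = { *, [ }.
Union: FIRST(A) = { *, ;, [ }.

{ *, ;, [ }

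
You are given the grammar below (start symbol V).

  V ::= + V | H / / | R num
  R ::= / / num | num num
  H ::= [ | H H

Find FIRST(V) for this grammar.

{ +, /, [, num }

V ::= + V contributes {+}.
From V ::= H / /: add FIRST(H) = { [ }.
From V ::= R num: add FIRST(R) = { /, num }.
Union: FIRST(V) = { +, /, [, num }.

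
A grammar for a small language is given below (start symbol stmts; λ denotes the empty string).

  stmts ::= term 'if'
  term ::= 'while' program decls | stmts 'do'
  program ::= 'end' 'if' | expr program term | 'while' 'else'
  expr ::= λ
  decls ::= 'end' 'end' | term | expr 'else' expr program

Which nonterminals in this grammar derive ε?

{ expr }

Directly nullable (have an λ-production): expr.
No other nonterminal has a production whose RHS symbols are all nullable.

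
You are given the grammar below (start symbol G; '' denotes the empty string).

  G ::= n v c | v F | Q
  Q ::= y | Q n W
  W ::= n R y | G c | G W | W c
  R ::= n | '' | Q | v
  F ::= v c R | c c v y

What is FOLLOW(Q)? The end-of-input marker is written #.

{ #, c, n, v, y }

In G ::= Q: Q is at the end, add FOLLOW(G) = { #, c, n, v, y }.
In Q ::= Q n W: add FIRST(n W) = { n }.
In R ::= Q: Q is at the end, add FOLLOW(R) = { #, c, n, v, y }.
Union: FOLLOW(Q) = { #, c, n, v, y }.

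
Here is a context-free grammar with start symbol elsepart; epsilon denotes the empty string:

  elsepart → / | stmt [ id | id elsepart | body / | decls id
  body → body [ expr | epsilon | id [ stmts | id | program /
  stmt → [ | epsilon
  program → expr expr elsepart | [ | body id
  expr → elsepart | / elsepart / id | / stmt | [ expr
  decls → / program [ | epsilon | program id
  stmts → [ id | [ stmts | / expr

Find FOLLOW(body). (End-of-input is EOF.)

{ /, [, id }

In elsepart → body /: add FIRST(/) = { / }.
In body → body [ expr: add FIRST([ expr) = { [ }.
In program → body id: add FIRST(id) = { id }.
Union: FOLLOW(body) = { /, [, id }.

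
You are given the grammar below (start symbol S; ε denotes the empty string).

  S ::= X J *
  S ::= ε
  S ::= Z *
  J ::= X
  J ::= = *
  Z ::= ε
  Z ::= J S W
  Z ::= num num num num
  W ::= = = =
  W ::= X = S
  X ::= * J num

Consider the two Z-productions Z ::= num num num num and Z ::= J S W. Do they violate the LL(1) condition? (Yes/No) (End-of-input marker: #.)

No

FIRST(num num num num) = { num } and FIRST(J S W) = { *, = }.
The FIRST sets are disjoint and neither alternative is nullable — no conflict.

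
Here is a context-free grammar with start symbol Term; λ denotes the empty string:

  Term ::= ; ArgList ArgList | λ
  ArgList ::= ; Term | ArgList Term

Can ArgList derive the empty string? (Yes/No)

Nullable nonterminals: Term.
No production of ArgList has an RHS whose symbols are all nullable, so ArgList is not nullable.

No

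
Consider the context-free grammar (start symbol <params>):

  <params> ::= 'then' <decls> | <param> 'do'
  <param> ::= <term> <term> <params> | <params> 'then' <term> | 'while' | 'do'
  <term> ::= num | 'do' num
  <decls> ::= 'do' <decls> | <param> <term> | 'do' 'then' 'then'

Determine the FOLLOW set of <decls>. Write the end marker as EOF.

{ EOF, 'do', 'then', num }

In <params> ::= 'then' <decls>: <decls> is at the end, add FOLLOW(<params>) = { EOF, 'do', 'then', num }.
In <decls> ::= 'do' <decls>: <decls> is at the end, add FOLLOW(<decls>) = { EOF, 'do', 'then', num }.
Union: FOLLOW(<decls>) = { EOF, 'do', 'then', num }.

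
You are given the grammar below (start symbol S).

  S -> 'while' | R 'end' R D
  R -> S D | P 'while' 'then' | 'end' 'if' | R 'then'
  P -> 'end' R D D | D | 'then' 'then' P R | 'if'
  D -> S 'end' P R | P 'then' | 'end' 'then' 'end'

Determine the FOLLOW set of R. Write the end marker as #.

In S -> R 'end' R D: add FIRST('end' R D) = { 'end' }.
In S -> R 'end' R D: add FIRST(D) = { 'end', 'if', 'then', 'while' }.
In R -> R 'then': add FIRST('then') = { 'then' }.
In P -> 'end' R D D: add FIRST(D D) = { 'end', 'if', 'then', 'while' }.
In P -> 'then' 'then' P R: R is at the end, add FOLLOW(P) = { 'end', 'if', 'then', 'while' }.
In D -> S 'end' P R: R is at the end, add FOLLOW(D) = { #, 'end', 'if', 'then', 'while' }.
Union: FOLLOW(R) = { #, 'end', 'if', 'then', 'while' }.

{ #, 'end', 'if', 'then', 'while' }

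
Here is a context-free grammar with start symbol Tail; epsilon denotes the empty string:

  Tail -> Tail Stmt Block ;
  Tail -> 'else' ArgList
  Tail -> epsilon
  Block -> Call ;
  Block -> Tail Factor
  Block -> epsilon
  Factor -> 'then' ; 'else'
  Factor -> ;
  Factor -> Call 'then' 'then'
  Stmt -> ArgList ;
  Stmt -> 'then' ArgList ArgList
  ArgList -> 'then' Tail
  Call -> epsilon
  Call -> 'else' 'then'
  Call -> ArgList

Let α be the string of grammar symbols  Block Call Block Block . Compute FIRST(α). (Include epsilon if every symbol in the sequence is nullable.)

Add FIRST(Block)\{epsilon} = { 'else', 'then', ; }; Block is nullable, continue.
Add FIRST(Call)\{epsilon} = { 'else', 'then' }; Call is nullable, continue.
Add FIRST(Block)\{epsilon} = { 'else', 'then', ; }; Block is nullable, continue.
Add FIRST(Block)\{epsilon} = { 'else', 'then', ; }; Block is nullable, continue.
Every symbol is nullable, so include epsilon.

{ 'else', 'then', ;, epsilon }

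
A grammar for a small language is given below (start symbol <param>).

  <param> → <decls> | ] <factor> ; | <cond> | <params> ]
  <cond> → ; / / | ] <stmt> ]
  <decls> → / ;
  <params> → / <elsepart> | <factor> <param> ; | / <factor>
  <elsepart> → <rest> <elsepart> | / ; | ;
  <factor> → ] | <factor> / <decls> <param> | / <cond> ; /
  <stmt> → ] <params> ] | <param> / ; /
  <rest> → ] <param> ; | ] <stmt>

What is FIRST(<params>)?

{ /, ] }

<params> → / <elsepart> contributes {/}.
From <params> → <factor> <param> ;: add FIRST(<factor>) = { /, ] }.
<params> → / <factor> contributes {/}.
Union: FIRST(<params>) = { /, ] }.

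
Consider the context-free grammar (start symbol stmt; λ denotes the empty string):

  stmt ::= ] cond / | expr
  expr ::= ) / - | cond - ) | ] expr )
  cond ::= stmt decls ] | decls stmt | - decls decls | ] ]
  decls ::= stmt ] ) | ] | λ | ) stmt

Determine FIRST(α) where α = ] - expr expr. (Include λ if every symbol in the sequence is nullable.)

{ ] }

] is a terminal; add {]} and stop.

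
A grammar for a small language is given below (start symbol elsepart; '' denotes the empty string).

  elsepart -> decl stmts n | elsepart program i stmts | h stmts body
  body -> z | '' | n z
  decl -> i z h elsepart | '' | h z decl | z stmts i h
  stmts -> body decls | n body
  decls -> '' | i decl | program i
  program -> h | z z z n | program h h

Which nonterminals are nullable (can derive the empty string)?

Directly nullable (have an ''-production): body, decl, decls.
stmts -> body decls with every symbol nullable, so stmts is nullable.
No other nonterminal has a production whose RHS symbols are all nullable.

{ body, decl, decls, stmts }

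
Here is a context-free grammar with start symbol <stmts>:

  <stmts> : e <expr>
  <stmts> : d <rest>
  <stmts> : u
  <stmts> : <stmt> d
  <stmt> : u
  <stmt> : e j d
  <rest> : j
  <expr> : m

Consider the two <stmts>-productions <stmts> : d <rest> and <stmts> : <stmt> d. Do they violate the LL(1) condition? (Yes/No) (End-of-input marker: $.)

FIRST(d <rest>) = { d } and FIRST(<stmt> d) = { e, u }.
The FIRST sets are disjoint and neither alternative is nullable — no conflict.

No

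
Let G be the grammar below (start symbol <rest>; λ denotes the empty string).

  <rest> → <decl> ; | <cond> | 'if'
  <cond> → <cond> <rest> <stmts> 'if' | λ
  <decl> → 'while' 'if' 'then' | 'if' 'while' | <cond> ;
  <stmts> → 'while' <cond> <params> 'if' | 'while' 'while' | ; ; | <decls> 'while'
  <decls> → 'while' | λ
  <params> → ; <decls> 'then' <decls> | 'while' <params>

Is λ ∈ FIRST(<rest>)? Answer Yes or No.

Yes

<rest> → <cond> and each of <cond> is nullable, so <rest> ⇒* λ.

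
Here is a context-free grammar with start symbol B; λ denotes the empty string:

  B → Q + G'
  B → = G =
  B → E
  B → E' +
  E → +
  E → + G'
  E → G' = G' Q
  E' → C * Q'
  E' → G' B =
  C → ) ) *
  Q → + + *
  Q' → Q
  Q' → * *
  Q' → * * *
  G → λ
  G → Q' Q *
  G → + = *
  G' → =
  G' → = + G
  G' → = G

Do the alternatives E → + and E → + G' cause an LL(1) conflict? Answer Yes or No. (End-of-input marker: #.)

FIRST(+) = { + } and FIRST(+ G') = { + }.
Both contain +, so the two alternatives are not disjoint — LL(1) conflict.

Yes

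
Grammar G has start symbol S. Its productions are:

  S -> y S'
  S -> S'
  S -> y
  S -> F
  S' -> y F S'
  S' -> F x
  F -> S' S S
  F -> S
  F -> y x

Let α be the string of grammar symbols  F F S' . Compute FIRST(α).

Add FIRST(F) = { y }; F is not nullable, stop.

{ y }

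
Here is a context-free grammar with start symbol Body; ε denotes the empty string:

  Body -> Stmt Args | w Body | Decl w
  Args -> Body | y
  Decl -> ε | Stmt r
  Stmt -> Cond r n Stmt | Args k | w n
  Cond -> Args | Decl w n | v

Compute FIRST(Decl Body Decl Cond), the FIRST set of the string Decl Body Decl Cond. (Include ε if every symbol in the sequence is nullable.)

{ v, w, y }

Add FIRST(Decl)\{ε} = { v, w, y }; Decl is nullable, continue.
Add FIRST(Body) = { v, w, y }; Body is not nullable, stop.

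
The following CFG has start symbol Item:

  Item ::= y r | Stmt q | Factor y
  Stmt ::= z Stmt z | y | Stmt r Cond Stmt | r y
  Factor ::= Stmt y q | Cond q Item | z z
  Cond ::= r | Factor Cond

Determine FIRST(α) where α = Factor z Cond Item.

{ r, y, z }

Add FIRST(Factor) = { r, y, z }; Factor is not nullable, stop.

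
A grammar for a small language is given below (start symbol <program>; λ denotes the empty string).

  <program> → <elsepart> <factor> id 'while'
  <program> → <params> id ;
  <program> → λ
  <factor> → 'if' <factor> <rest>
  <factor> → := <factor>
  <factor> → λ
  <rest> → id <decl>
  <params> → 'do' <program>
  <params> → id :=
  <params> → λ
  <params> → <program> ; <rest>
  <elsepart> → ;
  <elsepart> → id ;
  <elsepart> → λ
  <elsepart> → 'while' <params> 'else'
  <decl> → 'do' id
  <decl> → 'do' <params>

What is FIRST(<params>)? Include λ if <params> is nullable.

<params> → 'do' <program> contributes {'do'}.
<params> → id := contributes {id}.
<params> → λ contributes λ.
From <params> → <program> ; <rest>: <program> nullable, take FIRST(<program>) ∪ {;} = { 'do', 'if', 'while', :=, ;, id }.
Union: FIRST(<params>) = { 'do', 'if', 'while', :=, ;, id, λ }.

{ 'do', 'if', 'while', :=, ;, id, λ }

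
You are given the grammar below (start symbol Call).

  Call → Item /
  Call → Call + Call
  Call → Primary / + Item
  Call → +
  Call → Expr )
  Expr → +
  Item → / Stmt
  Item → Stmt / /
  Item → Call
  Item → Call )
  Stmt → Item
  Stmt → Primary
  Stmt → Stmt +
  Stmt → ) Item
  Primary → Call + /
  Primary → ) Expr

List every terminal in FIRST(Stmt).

{ ), +, / }

From Stmt → Item: add FIRST(Item) = { ), +, / }.
From Stmt → Primary: add FIRST(Primary) = { ), +, / }.
From Stmt → Stmt +: add FIRST(Stmt) = { ), +, / }.
Stmt → ) Item contributes {)}.
Union: FIRST(Stmt) = { ), +, / }.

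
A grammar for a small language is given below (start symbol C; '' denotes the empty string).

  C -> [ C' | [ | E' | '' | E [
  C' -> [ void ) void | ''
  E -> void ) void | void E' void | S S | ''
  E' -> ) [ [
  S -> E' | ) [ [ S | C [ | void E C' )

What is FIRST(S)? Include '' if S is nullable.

From S -> E': add FIRST(E') = { ) }.
S -> ) [ [ S contributes {)}.
From S -> C [: C nullable, take FIRST(C) ∪ {[} = { ), [, void }.
S -> void E C' ) contributes {void}.
Union: FIRST(S) = { ), [, void }.

{ ), [, void }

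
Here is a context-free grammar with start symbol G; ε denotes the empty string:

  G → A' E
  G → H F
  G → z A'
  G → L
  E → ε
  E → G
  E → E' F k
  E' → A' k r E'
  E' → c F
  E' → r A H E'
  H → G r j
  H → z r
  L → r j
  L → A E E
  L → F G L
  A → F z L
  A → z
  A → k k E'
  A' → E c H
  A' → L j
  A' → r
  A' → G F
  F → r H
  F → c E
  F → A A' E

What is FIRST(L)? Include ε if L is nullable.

{ c, k, r, z }

L → r j contributes {r}.
From L → A E E: add FIRST(A) = { c, k, r, z }.
From L → F G L: add FIRST(F) = { c, k, r, z }.
Union: FIRST(L) = { c, k, r, z }.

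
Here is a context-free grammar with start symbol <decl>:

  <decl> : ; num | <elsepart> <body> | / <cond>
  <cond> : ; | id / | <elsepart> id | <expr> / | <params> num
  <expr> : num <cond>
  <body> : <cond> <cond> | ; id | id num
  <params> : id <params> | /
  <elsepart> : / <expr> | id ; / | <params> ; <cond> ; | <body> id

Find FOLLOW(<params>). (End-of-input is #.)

{ ;, num }

In <cond> : <params> num: add FIRST(num) = { num }.
In <params> : id <params>: <params> is at the end, add FOLLOW(<params>) = { ;, num }.
In <elsepart> : <params> ; <cond> ;: add FIRST(; <cond> ;) = { ; }.
Union: FOLLOW(<params>) = { ;, num }.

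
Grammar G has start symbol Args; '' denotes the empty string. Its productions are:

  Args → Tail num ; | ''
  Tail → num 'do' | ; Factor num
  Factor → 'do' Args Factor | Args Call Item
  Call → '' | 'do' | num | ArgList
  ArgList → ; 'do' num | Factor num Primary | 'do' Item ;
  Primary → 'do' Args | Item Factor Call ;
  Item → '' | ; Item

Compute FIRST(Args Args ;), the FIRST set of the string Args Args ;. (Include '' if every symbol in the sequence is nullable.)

{ ;, num }

Add FIRST(Args)\{''} = { ;, num }; Args is nullable, continue.
Add FIRST(Args)\{''} = { ;, num }; Args is nullable, continue.
; is a terminal; add {;} and stop.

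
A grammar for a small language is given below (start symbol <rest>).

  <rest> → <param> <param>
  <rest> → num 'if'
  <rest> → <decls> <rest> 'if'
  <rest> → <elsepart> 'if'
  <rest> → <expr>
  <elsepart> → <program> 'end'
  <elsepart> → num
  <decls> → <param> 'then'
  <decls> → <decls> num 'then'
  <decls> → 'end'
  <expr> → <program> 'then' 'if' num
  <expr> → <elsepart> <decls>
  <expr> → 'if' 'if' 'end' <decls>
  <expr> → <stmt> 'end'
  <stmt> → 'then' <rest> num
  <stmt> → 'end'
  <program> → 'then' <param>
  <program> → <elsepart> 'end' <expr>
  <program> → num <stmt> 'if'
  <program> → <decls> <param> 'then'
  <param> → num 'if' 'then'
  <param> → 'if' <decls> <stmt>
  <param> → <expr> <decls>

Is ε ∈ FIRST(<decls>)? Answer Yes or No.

No

No nonterminal in this grammar is nullable.
No production of <decls> has an RHS whose symbols are all nullable, so <decls> is not nullable.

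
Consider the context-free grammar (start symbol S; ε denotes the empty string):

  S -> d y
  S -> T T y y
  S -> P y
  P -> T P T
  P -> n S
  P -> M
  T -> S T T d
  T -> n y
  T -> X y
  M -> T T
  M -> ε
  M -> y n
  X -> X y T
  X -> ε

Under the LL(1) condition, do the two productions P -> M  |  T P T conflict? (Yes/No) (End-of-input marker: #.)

Yes

FIRST(M) = { d, n, y, ε } and FIRST(T P T) = { d, n, y }.
Both contain d, so the two alternatives are not disjoint — LL(1) conflict.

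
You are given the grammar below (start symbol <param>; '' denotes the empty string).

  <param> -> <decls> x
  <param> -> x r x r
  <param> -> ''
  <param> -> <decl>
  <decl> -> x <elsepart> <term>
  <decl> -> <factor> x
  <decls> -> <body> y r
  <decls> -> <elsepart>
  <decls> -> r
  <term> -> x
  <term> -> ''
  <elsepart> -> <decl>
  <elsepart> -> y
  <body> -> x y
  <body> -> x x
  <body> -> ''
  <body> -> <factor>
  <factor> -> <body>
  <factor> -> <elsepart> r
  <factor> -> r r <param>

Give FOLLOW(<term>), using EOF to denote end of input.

In <decl> -> x <elsepart> <term>: <term> is at the end, add FOLLOW(<decl>) = { EOF, r, x, y }.
Union: FOLLOW(<term>) = { EOF, r, x, y }.

{ EOF, r, x, y }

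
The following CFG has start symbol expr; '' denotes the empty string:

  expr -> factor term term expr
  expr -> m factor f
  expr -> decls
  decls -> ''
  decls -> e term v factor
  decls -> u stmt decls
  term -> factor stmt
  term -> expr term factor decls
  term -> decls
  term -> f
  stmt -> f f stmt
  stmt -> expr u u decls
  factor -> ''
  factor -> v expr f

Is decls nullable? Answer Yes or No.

Yes

decls has an ''-production, so decls ⇒ ''.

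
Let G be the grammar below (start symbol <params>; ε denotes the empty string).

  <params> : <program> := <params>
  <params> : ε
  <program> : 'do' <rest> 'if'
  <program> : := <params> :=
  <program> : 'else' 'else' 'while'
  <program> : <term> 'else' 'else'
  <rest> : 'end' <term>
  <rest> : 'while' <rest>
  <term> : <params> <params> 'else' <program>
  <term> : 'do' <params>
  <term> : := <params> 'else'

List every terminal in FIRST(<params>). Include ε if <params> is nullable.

{ 'do', 'else', :=, ε }

From <params> : <program> := <params>: add FIRST(<program>) = { 'do', 'else', := }.
<params> : ε contributes ε.
Union: FIRST(<params>) = { 'do', 'else', :=, ε }.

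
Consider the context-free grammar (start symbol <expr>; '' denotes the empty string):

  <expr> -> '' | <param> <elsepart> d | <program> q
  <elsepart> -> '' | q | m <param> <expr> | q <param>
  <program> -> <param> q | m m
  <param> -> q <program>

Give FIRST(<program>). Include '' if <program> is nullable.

{ m, q }

From <program> -> <param> q: add FIRST(<param>) = { q }.
<program> -> m m contributes {m}.
Union: FIRST(<program>) = { m, q }.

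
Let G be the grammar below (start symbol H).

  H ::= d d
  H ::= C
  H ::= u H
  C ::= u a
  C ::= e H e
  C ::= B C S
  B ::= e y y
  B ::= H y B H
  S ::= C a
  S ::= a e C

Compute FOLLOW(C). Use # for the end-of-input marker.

{ #, a, d, e, u, y }

In H ::= C: C is at the end, add FOLLOW(H) = { #, d, e, u, y }.
In C ::= B C S: add FIRST(S) = { a, d, e, u }.
In S ::= C a: add FIRST(a) = { a }.
In S ::= a e C: C is at the end, add FOLLOW(S) = { #, a, d, e, u, y }.
Union: FOLLOW(C) = { #, a, d, e, u, y }.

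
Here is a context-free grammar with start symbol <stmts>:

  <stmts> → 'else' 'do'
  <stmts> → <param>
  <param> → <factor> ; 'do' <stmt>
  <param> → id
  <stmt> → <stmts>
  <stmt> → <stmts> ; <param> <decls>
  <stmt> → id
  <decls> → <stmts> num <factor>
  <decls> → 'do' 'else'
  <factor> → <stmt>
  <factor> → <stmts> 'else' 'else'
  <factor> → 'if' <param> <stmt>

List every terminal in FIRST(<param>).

{ 'else', 'if', id }

From <param> → <factor> ; 'do' <stmt>: add FIRST(<factor>) = { 'else', 'if', id }.
<param> → id contributes {id}.
Union: FIRST(<param>) = { 'else', 'if', id }.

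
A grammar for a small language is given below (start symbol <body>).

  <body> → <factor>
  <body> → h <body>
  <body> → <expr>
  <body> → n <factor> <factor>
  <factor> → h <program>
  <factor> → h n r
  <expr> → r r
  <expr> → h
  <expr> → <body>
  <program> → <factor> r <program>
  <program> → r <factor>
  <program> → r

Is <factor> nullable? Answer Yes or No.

No

No nonterminal in this grammar is nullable.
No production of <factor> has an RHS whose symbols are all nullable, so <factor> is not nullable.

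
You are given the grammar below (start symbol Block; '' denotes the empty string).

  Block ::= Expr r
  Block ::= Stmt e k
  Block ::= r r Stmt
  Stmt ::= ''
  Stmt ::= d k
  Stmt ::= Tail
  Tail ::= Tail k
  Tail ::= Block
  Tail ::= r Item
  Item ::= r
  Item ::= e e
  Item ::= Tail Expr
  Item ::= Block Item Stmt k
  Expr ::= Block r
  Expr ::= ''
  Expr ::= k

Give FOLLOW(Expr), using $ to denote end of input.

{ $, d, e, k, r }

In Block ::= Expr r: add FIRST(r) = { r }.
In Item ::= Tail Expr: Expr is at the end, add FOLLOW(Item) = { $, d, e, k, r }.
Union: FOLLOW(Expr) = { $, d, e, k, r }.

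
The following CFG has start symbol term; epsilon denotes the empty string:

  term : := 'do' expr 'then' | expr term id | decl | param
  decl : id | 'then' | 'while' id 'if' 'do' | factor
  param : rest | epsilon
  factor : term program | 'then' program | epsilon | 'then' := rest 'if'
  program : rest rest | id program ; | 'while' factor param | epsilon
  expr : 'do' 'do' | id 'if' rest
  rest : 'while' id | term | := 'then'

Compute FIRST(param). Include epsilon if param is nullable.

{ 'do', 'then', 'while', :=, id, epsilon }

From param : rest: add FIRST(rest) = { 'do', 'then', 'while', :=, id, epsilon } (including epsilon since rest is nullable).
param : epsilon contributes epsilon.
Union: FIRST(param) = { 'do', 'then', 'while', :=, id, epsilon }.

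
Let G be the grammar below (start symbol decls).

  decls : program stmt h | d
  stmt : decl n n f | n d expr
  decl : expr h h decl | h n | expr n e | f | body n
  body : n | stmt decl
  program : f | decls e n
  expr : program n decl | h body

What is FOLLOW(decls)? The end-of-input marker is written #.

{ #, e }

decls is the start symbol, so # ∈ FOLLOW(decls).
In program : decls e n: add FIRST(e n) = { e }.
Union: FOLLOW(decls) = { #, e }.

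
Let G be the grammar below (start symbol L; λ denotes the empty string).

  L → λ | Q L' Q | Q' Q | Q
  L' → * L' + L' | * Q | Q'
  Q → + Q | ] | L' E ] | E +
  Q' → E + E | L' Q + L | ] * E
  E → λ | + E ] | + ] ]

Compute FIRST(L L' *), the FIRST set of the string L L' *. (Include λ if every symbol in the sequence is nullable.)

Add FIRST(L)\{λ} = { *, +, ] }; L is nullable, continue.
Add FIRST(L') = { *, +, ] }; L' is not nullable, stop.

{ *, +, ] }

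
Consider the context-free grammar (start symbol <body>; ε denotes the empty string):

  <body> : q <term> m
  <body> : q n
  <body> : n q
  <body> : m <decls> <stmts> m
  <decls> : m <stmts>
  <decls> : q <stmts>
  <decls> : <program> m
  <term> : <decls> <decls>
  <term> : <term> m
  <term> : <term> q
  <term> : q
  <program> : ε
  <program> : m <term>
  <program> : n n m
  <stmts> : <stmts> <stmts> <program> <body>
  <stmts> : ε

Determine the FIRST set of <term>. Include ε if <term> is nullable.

{ m, n, q }

From <term> : <decls> <decls>: add FIRST(<decls>) = { m, n, q }.
From <term> : <term> m: add FIRST(<term>) = { m, n, q }.
From <term> : <term> q: add FIRST(<term>) = { m, n, q }.
<term> : q contributes {q}.
Union: FIRST(<term>) = { m, n, q }.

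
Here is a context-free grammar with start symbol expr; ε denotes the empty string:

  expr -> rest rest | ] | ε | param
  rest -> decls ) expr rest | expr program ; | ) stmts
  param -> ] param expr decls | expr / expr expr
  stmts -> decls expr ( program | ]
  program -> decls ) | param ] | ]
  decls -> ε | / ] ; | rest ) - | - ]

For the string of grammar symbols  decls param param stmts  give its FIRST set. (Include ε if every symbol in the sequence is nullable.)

{ ), -, /, ] }

Add FIRST(decls)\{ε} = { ), -, /, ] }; decls is nullable, continue.
Add FIRST(param) = { ), -, /, ] }; param is not nullable, stop.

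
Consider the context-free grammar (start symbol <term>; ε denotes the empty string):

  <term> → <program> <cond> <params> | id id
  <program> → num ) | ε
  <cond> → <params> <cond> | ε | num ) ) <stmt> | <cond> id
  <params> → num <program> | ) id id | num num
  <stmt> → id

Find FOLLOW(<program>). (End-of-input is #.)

In <term> → <program> <cond> <params>: add FIRST(<cond> <params>) = { ), id, num }.
In <params> → num <program>: <program> is at the end, add FOLLOW(<params>) = { #, ), id, num }.
Union: FOLLOW(<program>) = { #, ), id, num }.

{ #, ), id, num }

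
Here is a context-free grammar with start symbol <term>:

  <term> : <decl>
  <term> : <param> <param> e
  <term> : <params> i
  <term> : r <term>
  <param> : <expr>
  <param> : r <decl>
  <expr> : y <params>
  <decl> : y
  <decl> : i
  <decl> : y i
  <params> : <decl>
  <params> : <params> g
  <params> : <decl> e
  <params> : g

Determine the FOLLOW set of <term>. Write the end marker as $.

{ $ }

<term> is the start symbol, so $ ∈ FOLLOW(<term>).
In <term> : r <term>: <term> is at the end, add FOLLOW(<term>) = { $ }.
Union: FOLLOW(<term>) = { $ }.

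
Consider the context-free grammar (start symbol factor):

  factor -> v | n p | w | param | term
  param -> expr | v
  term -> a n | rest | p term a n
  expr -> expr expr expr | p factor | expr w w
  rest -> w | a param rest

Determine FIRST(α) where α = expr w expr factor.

{ p }

Add FIRST(expr) = { p }; expr is not nullable, stop.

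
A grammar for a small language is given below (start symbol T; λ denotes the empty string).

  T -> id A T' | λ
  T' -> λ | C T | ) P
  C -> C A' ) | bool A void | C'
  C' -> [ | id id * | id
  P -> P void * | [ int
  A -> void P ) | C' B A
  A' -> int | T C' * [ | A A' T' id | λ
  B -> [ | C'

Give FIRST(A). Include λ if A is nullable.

A -> void P ) contributes {void}.
From A -> C' B A: add FIRST(C') = { [, id }.
Union: FIRST(A) = { [, id, void }.

{ [, id, void }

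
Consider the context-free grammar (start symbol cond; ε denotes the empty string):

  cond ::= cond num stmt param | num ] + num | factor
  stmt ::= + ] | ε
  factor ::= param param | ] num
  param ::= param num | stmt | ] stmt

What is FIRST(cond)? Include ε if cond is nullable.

{ +, ], num, ε }

From cond ::= cond num stmt param: cond nullable, take FIRST(cond) ∪ {num} = { +, ], num }.
cond ::= num ] + num contributes {num}.
From cond ::= factor: add FIRST(factor) = { +, ], num, ε } (including ε since factor is nullable).
Union: FIRST(cond) = { +, ], num, ε }.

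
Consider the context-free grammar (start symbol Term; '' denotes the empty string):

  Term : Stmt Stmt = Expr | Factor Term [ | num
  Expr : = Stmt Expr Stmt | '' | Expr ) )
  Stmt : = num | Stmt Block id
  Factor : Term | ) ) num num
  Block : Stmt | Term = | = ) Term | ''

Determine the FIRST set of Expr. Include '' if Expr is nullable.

Expr : = Stmt Expr Stmt contributes {=}.
Expr : '' contributes ''.
From Expr : Expr ) ): Expr nullable, take FIRST(Expr) ∪ {)} = { ), = }.
Union: FIRST(Expr) = { ), =, '' }.

{ ), =, '' }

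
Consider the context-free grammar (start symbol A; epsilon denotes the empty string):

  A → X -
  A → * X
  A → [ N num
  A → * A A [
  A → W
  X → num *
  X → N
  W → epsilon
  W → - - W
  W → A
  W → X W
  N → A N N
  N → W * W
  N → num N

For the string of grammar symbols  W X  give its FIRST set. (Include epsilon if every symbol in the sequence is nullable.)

Add FIRST(W)\{epsilon} = { *, -, [, num }; W is nullable, continue.
Add FIRST(X) = { *, -, [, num }; X is not nullable, stop.

{ *, -, [, num }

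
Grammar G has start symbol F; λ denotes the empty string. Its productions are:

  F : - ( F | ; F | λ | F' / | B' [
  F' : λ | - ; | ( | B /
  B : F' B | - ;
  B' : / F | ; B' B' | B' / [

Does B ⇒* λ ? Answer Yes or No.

Nullable nonterminals: F, F'.
No production of B has an RHS whose symbols are all nullable, so B is not nullable.

No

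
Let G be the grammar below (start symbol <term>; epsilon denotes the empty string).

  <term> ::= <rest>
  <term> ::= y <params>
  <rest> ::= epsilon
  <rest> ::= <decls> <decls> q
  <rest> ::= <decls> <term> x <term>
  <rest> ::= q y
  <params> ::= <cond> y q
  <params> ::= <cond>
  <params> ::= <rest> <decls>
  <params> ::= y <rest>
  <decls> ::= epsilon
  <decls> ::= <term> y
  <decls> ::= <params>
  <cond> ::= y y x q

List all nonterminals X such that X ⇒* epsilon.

Directly nullable (have an epsilon-production): <rest>, <decls>.
<params> ::= <rest> <decls> with every symbol nullable, so <params> is nullable.
<term> ::= <rest> with every symbol nullable, so <term> is nullable.
No other nonterminal has a production whose RHS symbols are all nullable.

{ <decls>, <params>, <rest>, <term> }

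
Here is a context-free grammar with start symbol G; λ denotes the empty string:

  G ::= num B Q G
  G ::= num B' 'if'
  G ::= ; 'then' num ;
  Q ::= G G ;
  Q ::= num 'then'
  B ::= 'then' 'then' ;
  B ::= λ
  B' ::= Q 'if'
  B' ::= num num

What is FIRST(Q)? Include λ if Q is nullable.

{ ;, num }

From Q ::= G G ;: add FIRST(G) = { ;, num }.
Q ::= num 'then' contributes {num}.
Union: FIRST(Q) = { ;, num }.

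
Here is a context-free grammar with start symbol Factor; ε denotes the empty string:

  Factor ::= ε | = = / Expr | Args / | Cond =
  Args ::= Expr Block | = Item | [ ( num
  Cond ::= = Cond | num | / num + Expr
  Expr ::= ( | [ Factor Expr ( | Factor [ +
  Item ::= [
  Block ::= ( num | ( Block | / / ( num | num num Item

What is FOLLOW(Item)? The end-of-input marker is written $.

{ / }

In Args ::= = Item: Item is at the end, add FOLLOW(Args) = { / }.
In Block ::= num num Item: Item is at the end, add FOLLOW(Block) = { / }.
Union: FOLLOW(Item) = { / }.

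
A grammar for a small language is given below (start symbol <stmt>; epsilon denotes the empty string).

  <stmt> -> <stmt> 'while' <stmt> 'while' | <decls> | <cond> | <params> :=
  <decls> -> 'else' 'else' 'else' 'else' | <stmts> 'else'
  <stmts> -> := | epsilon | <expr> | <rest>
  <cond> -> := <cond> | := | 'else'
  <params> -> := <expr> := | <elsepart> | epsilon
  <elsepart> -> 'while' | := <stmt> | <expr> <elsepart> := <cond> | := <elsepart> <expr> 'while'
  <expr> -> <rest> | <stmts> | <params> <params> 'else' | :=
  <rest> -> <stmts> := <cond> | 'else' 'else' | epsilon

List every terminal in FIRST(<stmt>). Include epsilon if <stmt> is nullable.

{ 'else', 'while', := }

From <stmt> -> <stmt> 'while' <stmt> 'while': add FIRST(<stmt>) = { 'else', 'while', := }.
From <stmt> -> <decls>: add FIRST(<decls>) = { 'else', 'while', := }.
From <stmt> -> <cond>: add FIRST(<cond>) = { 'else', := }.
From <stmt> -> <params> :=: <params> nullable, take FIRST(<params>) ∪ {:=} = { 'else', 'while', := }.
Union: FIRST(<stmt>) = { 'else', 'while', := }.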